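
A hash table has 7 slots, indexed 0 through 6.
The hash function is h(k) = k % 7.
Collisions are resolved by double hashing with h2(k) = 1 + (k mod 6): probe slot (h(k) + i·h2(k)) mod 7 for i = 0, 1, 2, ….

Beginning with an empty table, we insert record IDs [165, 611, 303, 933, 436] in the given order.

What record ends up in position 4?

165

165 hashes to 4; slot 4 is free -> place at 4.
611 hashes to 2; slot 2 is free -> place at 2.
303 hashes to 2, h2=4; 2 taken -> place at 6.
933 hashes to 2, h2=4; 2,6 taken -> place at 3.
436 hashes to 2, h2=5; 2 taken -> place at 0.
Table: [436, —, 611, 933, 165, —, 303]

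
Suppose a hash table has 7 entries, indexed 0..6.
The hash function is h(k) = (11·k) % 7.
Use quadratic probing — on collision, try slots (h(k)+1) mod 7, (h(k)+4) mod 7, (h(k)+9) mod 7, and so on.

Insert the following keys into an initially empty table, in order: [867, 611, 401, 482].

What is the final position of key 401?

867 hashes to 3; slot 3 is free -> place at 3.
611 hashes to 1; slot 1 is free -> place at 1.
401 hashes to 1; 1 taken -> place at 2.
482 hashes to 3; 3 taken -> place at 4.
Table: [_, 611, 401, 867, 482, _, _]

2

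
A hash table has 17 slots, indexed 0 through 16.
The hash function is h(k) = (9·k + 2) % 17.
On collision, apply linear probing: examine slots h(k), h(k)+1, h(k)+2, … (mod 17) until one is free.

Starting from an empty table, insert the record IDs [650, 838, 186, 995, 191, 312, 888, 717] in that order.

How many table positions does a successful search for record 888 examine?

Insert 650: h=4, slot 4 empty => index 4.
Insert 838: h=13, slot 13 empty => index 13.
Insert 186: h=10, slot 10 empty => index 10.
Insert 995: h=15, slot 15 empty => index 15.
Insert 191: h=4, slot 4 occupied => index 5.
Insert 312: h=5, slot 5 occupied => index 6.
Insert 888: h=4, slots 4,5,6 occupied => index 7.
Insert 717: h=12, slot 12 empty => index 12.
Table: [_, _, _, _, 650, 191, 312, 888, _, _, 186, _, 717, 838, _, 995, _]
Lookup 888: h=4, probe 4,5,6,7 → found at 7.

4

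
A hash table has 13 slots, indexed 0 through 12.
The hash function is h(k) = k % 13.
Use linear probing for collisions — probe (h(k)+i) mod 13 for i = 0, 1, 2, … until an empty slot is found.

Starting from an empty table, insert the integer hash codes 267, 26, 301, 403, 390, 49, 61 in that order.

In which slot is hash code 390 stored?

3

Insert 267: h=7, slot 7 empty -> index 7.
Insert 26: h=0, slot 0 empty -> index 0.
Insert 301: h=2, slot 2 empty -> index 2.
Insert 403: h=0, slot 0 occupied -> index 1.
Insert 390: h=0, slots 0,1,2 occupied -> index 3.
Insert 49: h=10, slot 10 empty -> index 10.
Insert 61: h=9, slot 9 empty -> index 9.
Table: [26, 403, 301, 390, -, -, -, 267, -, 61, 49, -, -]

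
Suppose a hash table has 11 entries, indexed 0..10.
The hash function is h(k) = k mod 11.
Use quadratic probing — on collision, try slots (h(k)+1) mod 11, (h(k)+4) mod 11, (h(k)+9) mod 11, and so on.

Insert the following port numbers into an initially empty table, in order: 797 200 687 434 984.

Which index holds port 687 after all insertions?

6

797: h=5 → slot 5
200: h=2 → slot 2
687: h=5, probe 5,6 → slot 6
434: h=5, probe 5,6,9 → slot 9
984: h=5, probe 5,6,9,3 → slot 3
Table: [—, —, 200, 984, —, 797, 687, —, —, 434, —]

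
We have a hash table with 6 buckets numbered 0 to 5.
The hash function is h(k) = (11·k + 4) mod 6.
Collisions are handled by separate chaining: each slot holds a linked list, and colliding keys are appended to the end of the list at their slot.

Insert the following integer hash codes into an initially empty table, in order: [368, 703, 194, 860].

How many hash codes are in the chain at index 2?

Insert 368: h=2, bucket 2 empty -> new chain.
Insert 703: h=3, bucket 3 empty -> new chain.
Insert 194: h=2, bucket 2 nonempty -> append to chain.
Insert 860: h=2, bucket 2 nonempty -> append to chain.
Final buckets:
0: —
1: —
2: 368 -> 194 -> 860
3: 703
4: —
5: —

3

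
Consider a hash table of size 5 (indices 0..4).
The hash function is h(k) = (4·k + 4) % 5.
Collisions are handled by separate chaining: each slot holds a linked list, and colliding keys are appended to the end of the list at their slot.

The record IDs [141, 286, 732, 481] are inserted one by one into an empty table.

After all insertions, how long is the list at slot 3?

3

141 → bucket 3
286 → bucket 3 (collision)
732 → bucket 2
481 → bucket 3 (collision)
Final buckets:
0: ∅
1: ∅
2: 732
3: 141 -> 286 -> 481
4: ∅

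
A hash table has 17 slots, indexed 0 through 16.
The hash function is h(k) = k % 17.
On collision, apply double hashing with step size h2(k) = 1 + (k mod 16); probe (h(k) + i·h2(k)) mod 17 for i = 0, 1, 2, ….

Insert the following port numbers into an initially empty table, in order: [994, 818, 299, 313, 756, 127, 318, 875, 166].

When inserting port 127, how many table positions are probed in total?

3

994: h=8 → slot 8
818: h=2 → slot 2
299: h=10 → slot 10
313: h=7 → slot 7
756: h=8, h2=5, probe 8,13 → slot 13
127: h=8, h2=16, probe 8,7,6 → slot 6
318: h=12 → slot 12
875: h=8, h2=12, probe 8,3 → slot 3
166: h=13, h2=7, probe 13,3,10,0 → slot 0
Table: [166, —, 818, 875, —, —, 127, 313, 994, —, 299, —, 318, 756, —, —, —]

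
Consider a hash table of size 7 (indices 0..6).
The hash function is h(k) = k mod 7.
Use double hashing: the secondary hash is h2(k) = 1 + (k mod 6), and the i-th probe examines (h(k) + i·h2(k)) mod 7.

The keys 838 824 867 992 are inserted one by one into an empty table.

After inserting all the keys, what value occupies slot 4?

992

Insert 838: h=5, slot 5 empty => index 5.
Insert 824: h=5, h2=3, slot 5 occupied => index 1.
Insert 867: h=6, slot 6 empty => index 6.
Insert 992: h=5, h2=3, slots 5,1 occupied => index 4.
Table: [_, 824, _, _, 992, 838, 867]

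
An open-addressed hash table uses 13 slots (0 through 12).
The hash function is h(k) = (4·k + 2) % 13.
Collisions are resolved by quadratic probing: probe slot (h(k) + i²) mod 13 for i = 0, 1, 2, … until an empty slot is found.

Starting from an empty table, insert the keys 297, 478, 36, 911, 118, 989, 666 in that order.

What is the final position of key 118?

297 hashes to 7; slot 7 is free → place at 7.
478 hashes to 3; slot 3 is free → place at 3.
36 hashes to 3; 3 taken → place at 4.
911 hashes to 6; slot 6 is free → place at 6.
118 hashes to 6; 6,7 taken → place at 10.
989 hashes to 6; 6,7,10 taken → place at 2.
666 hashes to 1; slot 1 is free → place at 1.
Table: [_, 666, 989, 478, 36, _, 911, 297, _, _, 118, _, _]

10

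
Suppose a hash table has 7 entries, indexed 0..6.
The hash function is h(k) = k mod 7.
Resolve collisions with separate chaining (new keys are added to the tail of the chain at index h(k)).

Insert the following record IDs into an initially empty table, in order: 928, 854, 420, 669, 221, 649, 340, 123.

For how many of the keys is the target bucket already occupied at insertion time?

Insert 928: h=4, bucket 4 empty → new chain.
Insert 854: h=0, bucket 0 empty → new chain.
Insert 420: h=0, bucket 0 nonempty → append to chain.
Insert 669: h=4, bucket 4 nonempty → append to chain.
Insert 221: h=4, bucket 4 nonempty → append to chain.
Insert 649: h=5, bucket 5 empty → new chain.
Insert 340: h=4, bucket 4 nonempty → append to chain.
Insert 123: h=4, bucket 4 nonempty → append to chain.
Final buckets:
0: 854 -> 420
1: .
2: .
3: .
4: 928 -> 669 -> 221 -> 340 -> 123
5: 649
6: .

5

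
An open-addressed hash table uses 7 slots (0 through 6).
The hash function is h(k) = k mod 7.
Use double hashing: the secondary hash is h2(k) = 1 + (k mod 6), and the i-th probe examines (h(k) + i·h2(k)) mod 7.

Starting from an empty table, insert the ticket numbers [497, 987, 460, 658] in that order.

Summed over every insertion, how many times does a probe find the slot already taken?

3

497 hashes to 0; slot 0 is free → place at 0.
987 hashes to 0, h2=4; 0 taken → place at 4.
460 hashes to 5; slot 5 is free → place at 5.
658 hashes to 0, h2=5; 0,5 taken → place at 3.
Table: [497, ∅, ∅, 658, 987, 460, ∅]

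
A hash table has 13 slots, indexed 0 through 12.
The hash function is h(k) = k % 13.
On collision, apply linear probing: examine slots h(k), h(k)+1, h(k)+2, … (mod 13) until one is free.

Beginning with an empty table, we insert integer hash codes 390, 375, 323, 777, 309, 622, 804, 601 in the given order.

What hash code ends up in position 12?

390: h=0 -> slot 0
375: h=11 -> slot 11
323: h=11, probe 11,12 -> slot 12
777: h=10 -> slot 10
309: h=10, probe 10,11,12,0,1 -> slot 1
622: h=11, probe 11,12,0,1,2 -> slot 2
804: h=11, probe 11,12,0,1,2,3 -> slot 3
601: h=3, probe 3,4 -> slot 4
Table: [390, 309, 622, 804, 601, ., ., ., ., ., 777, 375, 323]

323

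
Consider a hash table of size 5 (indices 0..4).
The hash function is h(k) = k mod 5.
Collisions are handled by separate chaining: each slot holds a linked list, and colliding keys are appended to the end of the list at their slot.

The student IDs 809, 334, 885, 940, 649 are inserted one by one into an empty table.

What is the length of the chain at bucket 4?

3

809 → bucket 4
334 → bucket 4 (collision)
885 → bucket 0
940 → bucket 0 (collision)
649 → bucket 4 (collision)
Final buckets:
0: 885 -> 940
1: .
2: .
3: .
4: 809 -> 334 -> 649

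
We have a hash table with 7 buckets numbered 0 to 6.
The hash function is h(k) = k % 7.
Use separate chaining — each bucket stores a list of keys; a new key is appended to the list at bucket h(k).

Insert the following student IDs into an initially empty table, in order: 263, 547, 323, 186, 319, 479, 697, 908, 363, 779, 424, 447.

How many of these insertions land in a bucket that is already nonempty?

Insert 263: h=4, bucket 4 empty → new chain.
Insert 547: h=1, bucket 1 empty → new chain.
Insert 323: h=1, bucket 1 nonempty → append to chain.
Insert 186: h=4, bucket 4 nonempty → append to chain.
Insert 319: h=4, bucket 4 nonempty → append to chain.
Insert 479: h=3, bucket 3 empty → new chain.
Insert 697: h=4, bucket 4 nonempty → append to chain.
Insert 908: h=5, bucket 5 empty → new chain.
Insert 363: h=6, bucket 6 empty → new chain.
Insert 779: h=2, bucket 2 empty → new chain.
Insert 424: h=4, bucket 4 nonempty → append to chain.
Insert 447: h=6, bucket 6 nonempty → append to chain.
Final buckets:
0: .
1: 547 -> 323
2: 779
3: 479
4: 263 -> 186 -> 319 -> 697 -> 424
5: 908
6: 363 -> 447

6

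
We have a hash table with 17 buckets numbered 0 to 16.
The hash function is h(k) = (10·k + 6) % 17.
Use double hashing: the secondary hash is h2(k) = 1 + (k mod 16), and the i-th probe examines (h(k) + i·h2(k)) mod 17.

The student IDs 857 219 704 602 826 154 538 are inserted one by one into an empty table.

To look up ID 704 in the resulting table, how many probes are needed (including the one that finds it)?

857 hashes to 8; slot 8 is free → place at 8.
219 hashes to 3; slot 3 is free → place at 3.
704 hashes to 8, h2=1; 8 taken → place at 9.
602 hashes to 8, h2=11; 8 taken → place at 2.
826 hashes to 4; slot 4 is free → place at 4.
154 hashes to 16; slot 16 is free → place at 16.
538 hashes to 14; slot 14 is free → place at 14.
Table: [., ., 602, 219, 826, ., ., ., 857, 704, ., ., ., ., 538, ., 154]
Lookup 704: h=8, h2=1, probe 8,9 → found at 9.

2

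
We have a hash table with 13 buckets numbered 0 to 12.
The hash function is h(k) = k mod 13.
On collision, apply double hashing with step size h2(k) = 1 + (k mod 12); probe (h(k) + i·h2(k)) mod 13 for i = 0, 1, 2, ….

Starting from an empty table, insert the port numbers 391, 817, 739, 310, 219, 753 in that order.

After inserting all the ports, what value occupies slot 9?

Insert 391: h=1, slot 1 empty => index 1.
Insert 817: h=11, slot 11 empty => index 11.
Insert 739: h=11, h2=8, slot 11 occupied => index 6.
Insert 310: h=11, h2=11, slot 11 occupied => index 9.
Insert 219: h=11, h2=4, slot 11 occupied => index 2.
Insert 753: h=12, slot 12 empty => index 12.
Table: [., 391, 219, ., ., ., 739, ., ., 310, ., 817, 753]

310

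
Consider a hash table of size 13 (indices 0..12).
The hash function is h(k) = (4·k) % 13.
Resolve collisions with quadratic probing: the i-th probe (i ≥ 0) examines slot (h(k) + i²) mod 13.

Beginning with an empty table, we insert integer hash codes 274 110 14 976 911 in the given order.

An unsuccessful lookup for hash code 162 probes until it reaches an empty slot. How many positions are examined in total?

Insert 274: h=4, slot 4 empty => index 4.
Insert 110: h=11, slot 11 empty => index 11.
Insert 14: h=4, slot 4 occupied => index 5.
Insert 976: h=4, slots 4,5 occupied => index 8.
Insert 911: h=4, slots 4,5,8 occupied => index 0.
Table: [911, —, —, —, 274, 14, —, —, 976, —, —, 110, —]
Lookup 162: h=11, probe 11,12 → slot 12 empty, not found.

2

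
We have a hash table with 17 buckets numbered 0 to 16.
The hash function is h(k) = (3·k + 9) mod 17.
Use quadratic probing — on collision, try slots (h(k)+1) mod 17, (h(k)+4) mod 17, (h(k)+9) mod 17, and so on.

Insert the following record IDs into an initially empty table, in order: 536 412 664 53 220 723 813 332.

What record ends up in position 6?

220

Insert 536: h=2, slot 2 empty => index 2.
Insert 412: h=4, slot 4 empty => index 4.
Insert 664: h=12, slot 12 empty => index 12.
Insert 53: h=15, slot 15 empty => index 15.
Insert 220: h=6, slot 6 empty => index 6.
Insert 723: h=2, slot 2 occupied => index 3.
Insert 813: h=0, slot 0 empty => index 0.
Insert 332: h=2, slots 2,3,6 occupied => index 11.
Table: [813, -, 536, 723, 412, -, 220, -, -, -, -, 332, 664, -, -, 53, -]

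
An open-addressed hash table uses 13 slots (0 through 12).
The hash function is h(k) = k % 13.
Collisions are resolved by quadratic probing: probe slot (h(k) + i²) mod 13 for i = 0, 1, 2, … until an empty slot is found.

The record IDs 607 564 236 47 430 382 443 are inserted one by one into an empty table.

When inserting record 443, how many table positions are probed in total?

607: h=9 => slot 9
564: h=5 => slot 5
236: h=2 => slot 2
47: h=8 => slot 8
430: h=1 => slot 1
382: h=5, probe 5,6 => slot 6
443: h=1, probe 1,2,5,10 => slot 10
Table: [., 430, 236, ., ., 564, 382, ., 47, 607, 443, ., .]

4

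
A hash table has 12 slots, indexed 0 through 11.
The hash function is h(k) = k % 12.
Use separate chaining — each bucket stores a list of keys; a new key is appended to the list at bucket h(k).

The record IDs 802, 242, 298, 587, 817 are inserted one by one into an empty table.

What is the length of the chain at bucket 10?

Insert 802: h=10, bucket 10 empty -> new chain.
Insert 242: h=2, bucket 2 empty -> new chain.
Insert 298: h=10, bucket 10 nonempty -> append to chain.
Insert 587: h=11, bucket 11 empty -> new chain.
Insert 817: h=1, bucket 1 empty -> new chain.
Final buckets:
0: —
1: 817
2: 242
3: —
4: —
5: —
6: —
7: —
8: —
9: —
10: 802 -> 298
11: 587

2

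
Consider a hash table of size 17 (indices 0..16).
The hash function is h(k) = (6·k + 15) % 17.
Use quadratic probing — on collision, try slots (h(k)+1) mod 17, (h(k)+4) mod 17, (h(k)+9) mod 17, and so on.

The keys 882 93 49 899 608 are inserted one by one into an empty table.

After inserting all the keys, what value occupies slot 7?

882: h=3 -> slot 3
93: h=12 -> slot 12
49: h=3, probe 3,4 -> slot 4
899: h=3, probe 3,4,7 -> slot 7
608: h=8 -> slot 8
Table: [_, _, _, 882, 49, _, _, 899, 608, _, _, _, 93, _, _, _, _]

899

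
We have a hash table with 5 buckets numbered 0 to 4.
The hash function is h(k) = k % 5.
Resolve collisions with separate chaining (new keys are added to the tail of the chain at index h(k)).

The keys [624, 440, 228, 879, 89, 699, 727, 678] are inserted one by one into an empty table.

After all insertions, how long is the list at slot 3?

2

Insert 624: h=4, bucket 4 empty -> new chain.
Insert 440: h=0, bucket 0 empty -> new chain.
Insert 228: h=3, bucket 3 empty -> new chain.
Insert 879: h=4, bucket 4 nonempty -> append to chain.
Insert 89: h=4, bucket 4 nonempty -> append to chain.
Insert 699: h=4, bucket 4 nonempty -> append to chain.
Insert 727: h=2, bucket 2 empty -> new chain.
Insert 678: h=3, bucket 3 nonempty -> append to chain.
Final buckets:
0: 440
1: ∅
2: 727
3: 228 -> 678
4: 624 -> 879 -> 89 -> 699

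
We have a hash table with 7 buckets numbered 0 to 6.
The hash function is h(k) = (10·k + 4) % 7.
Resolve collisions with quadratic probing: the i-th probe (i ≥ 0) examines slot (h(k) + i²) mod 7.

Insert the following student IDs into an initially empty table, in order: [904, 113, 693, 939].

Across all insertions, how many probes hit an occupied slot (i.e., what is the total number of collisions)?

Insert 904: h=0, slot 0 empty -> index 0.
Insert 113: h=0, slot 0 occupied -> index 1.
Insert 693: h=4, slot 4 empty -> index 4.
Insert 939: h=0, slots 0,1,4 occupied -> index 2.
Table: [904, 113, 939, —, 693, —, —]

4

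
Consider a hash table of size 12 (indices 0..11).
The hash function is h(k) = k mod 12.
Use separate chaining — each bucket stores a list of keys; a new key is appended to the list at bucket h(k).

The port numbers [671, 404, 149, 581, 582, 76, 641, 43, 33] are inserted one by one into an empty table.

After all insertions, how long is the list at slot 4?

1

Insert 671: h=11, bucket 11 empty → new chain.
Insert 404: h=8, bucket 8 empty → new chain.
Insert 149: h=5, bucket 5 empty → new chain.
Insert 581: h=5, bucket 5 nonempty → append to chain.
Insert 582: h=6, bucket 6 empty → new chain.
Insert 76: h=4, bucket 4 empty → new chain.
Insert 641: h=5, bucket 5 nonempty → append to chain.
Insert 43: h=7, bucket 7 empty → new chain.
Insert 33: h=9, bucket 9 empty → new chain.
Final buckets:
0: .
1: .
2: .
3: .
4: 76
5: 149 -> 581 -> 641
6: 582
7: 43
8: 404
9: 33
10: .
11: 671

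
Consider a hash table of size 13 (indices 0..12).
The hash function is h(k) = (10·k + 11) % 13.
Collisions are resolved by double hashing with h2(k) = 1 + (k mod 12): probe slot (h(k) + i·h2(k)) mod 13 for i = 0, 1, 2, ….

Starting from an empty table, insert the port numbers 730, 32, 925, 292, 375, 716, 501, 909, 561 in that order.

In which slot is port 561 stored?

2

Insert 730: h=5, slot 5 empty -> index 5.
Insert 32: h=6, slot 6 empty -> index 6.
Insert 925: h=5, h2=2, slot 5 occupied -> index 7.
Insert 292: h=6, h2=5, slot 6 occupied -> index 11.
Insert 375: h=4, slot 4 empty -> index 4.
Insert 716: h=8, slot 8 empty -> index 8.
Insert 501: h=3, slot 3 empty -> index 3.
Insert 909: h=1, slot 1 empty -> index 1.
Insert 561: h=5, h2=10, slot 5 occupied -> index 2.
Table: [∅, 909, 561, 501, 375, 730, 32, 925, 716, ∅, ∅, 292, ∅]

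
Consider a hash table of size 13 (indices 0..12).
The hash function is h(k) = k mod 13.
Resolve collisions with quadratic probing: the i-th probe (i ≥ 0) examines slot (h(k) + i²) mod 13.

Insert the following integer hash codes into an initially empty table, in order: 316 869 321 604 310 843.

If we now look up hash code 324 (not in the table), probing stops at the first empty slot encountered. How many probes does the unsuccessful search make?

2

Insert 316: h=4, slot 4 empty → index 4.
Insert 869: h=11, slot 11 empty → index 11.
Insert 321: h=9, slot 9 empty → index 9.
Insert 604: h=6, slot 6 empty → index 6.
Insert 310: h=11, slot 11 occupied → index 12.
Insert 843: h=11, slots 11,12 occupied → index 2.
Table: [∅, ∅, 843, ∅, 316, ∅, 604, ∅, ∅, 321, ∅, 869, 310]
Lookup 324: h=12, probe 12,0 → slot 0 empty, not found.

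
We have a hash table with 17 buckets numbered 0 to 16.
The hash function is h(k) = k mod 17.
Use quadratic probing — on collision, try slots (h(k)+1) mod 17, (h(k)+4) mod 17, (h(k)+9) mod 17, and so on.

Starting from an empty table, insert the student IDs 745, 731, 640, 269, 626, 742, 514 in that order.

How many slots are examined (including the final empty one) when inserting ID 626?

745: h=14 -> slot 14
731: h=0 -> slot 0
640: h=11 -> slot 11
269: h=14, probe 14,15 -> slot 15
626: h=14, probe 14,15,1 -> slot 1
742: h=11, probe 11,12 -> slot 12
514: h=4 -> slot 4
Table: [731, 626, _, _, 514, _, _, _, _, _, _, 640, 742, _, 745, 269, _]

3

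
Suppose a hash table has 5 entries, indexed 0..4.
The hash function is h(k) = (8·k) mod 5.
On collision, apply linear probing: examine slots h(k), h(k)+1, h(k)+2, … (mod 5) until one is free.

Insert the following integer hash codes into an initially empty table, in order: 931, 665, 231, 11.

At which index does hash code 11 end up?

1

931: h=3 → slot 3
665: h=0 → slot 0
231: h=3, probe 3,4 → slot 4
11: h=3, probe 3,4,0,1 → slot 1
Table: [665, 11, -, 931, 231]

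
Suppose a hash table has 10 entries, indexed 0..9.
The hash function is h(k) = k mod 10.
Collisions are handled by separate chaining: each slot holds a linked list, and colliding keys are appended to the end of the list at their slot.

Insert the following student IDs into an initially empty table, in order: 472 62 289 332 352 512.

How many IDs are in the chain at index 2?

5

472 -> bucket 2
62 -> bucket 2 (collision)
289 -> bucket 9
332 -> bucket 2 (collision)
352 -> bucket 2 (collision)
512 -> bucket 2 (collision)
Final buckets:
0: _
1: _
2: 472 -> 62 -> 332 -> 352 -> 512
3: _
4: _
5: _
6: _
7: _
8: _
9: 289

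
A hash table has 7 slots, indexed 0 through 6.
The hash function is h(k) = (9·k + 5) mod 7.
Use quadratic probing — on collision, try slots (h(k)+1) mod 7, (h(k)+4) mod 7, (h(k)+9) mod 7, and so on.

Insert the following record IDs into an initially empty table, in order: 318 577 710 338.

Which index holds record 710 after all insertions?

1

318: h=4 → slot 4
577: h=4, probe 4,5 → slot 5
710: h=4, probe 4,5,1 → slot 1
338: h=2 → slot 2
Table: [-, 710, 338, -, 318, 577, -]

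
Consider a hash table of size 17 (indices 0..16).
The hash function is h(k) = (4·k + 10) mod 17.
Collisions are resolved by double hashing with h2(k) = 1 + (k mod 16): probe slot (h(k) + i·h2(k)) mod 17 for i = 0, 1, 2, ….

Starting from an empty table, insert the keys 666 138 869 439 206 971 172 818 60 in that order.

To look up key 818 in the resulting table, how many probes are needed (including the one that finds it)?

666 hashes to 5; slot 5 is free => place at 5.
138 hashes to 1; slot 1 is free => place at 1.
869 hashes to 1, h2=6; 1 taken => place at 7.
439 hashes to 15; slot 15 is free => place at 15.
206 hashes to 1, h2=15; 1 taken => place at 16.
971 hashes to 1, h2=12; 1 taken => place at 13.
172 hashes to 1, h2=13; 1 taken => place at 14.
818 hashes to 1, h2=3; 1 taken => place at 4.
60 hashes to 12; slot 12 is free => place at 12.
Table: [., 138, ., ., 818, 666, ., 869, ., ., ., ., 60, 971, 172, 439, 206]
Lookup 818: h=1, h2=3, probe 1,4 → found at 4.

2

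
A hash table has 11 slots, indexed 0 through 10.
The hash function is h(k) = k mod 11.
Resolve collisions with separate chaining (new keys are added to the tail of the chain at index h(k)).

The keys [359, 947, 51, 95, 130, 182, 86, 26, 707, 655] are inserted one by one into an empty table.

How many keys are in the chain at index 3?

1

359 → bucket 7
947 → bucket 1
51 → bucket 7 (collision)
95 → bucket 7 (collision)
130 → bucket 9
182 → bucket 6
86 → bucket 9 (collision)
26 → bucket 4
707 → bucket 3
655 → bucket 6 (collision)
Final buckets:
0: .
1: 947
2: .
3: 707
4: 26
5: .
6: 182 -> 655
7: 359 -> 51 -> 95
8: .
9: 130 -> 86
10: .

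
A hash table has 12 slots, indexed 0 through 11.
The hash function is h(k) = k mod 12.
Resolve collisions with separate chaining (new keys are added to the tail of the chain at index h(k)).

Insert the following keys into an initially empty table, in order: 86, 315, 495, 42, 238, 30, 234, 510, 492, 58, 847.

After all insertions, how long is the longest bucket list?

Insert 86: h=2, bucket 2 empty -> new chain.
Insert 315: h=3, bucket 3 empty -> new chain.
Insert 495: h=3, bucket 3 nonempty -> append to chain.
Insert 42: h=6, bucket 6 empty -> new chain.
Insert 238: h=10, bucket 10 empty -> new chain.
Insert 30: h=6, bucket 6 nonempty -> append to chain.
Insert 234: h=6, bucket 6 nonempty -> append to chain.
Insert 510: h=6, bucket 6 nonempty -> append to chain.
Insert 492: h=0, bucket 0 empty -> new chain.
Insert 58: h=10, bucket 10 nonempty -> append to chain.
Insert 847: h=7, bucket 7 empty -> new chain.
Final buckets:
0: 492
1: .
2: 86
3: 315 -> 495
4: .
5: .
6: 42 -> 30 -> 234 -> 510
7: 847
8: .
9: .
10: 238 -> 58
11: .

4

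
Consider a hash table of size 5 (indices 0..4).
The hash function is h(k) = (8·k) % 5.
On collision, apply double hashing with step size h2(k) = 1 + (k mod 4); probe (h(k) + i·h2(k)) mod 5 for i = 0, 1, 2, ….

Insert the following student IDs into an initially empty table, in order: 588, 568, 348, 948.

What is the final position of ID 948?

2

Insert 588: h=4, slot 4 empty → index 4.
Insert 568: h=4, h2=1, slot 4 occupied → index 0.
Insert 348: h=4, h2=1, slots 4,0 occupied → index 1.
Insert 948: h=4, h2=1, slots 4,0,1 occupied → index 2.
Table: [568, 348, 948, ∅, 588]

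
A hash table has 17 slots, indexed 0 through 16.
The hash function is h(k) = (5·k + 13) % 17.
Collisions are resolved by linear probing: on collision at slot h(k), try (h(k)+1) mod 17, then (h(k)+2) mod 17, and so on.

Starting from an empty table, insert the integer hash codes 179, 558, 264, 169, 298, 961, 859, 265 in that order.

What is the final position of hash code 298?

179: h=7 → slot 7
558: h=15 → slot 15
264: h=7, probe 7,8 → slot 8
169: h=8, probe 8,9 → slot 9
298: h=7, probe 7,8,9,10 → slot 10
961: h=7, probe 7,8,9,10,11 → slot 11
859: h=7, probe 7,8,9,10,11,12 → slot 12
265: h=12, probe 12,13 → slot 13
Table: [—, —, —, —, —, —, —, 179, 264, 169, 298, 961, 859, 265, —, 558, —]

10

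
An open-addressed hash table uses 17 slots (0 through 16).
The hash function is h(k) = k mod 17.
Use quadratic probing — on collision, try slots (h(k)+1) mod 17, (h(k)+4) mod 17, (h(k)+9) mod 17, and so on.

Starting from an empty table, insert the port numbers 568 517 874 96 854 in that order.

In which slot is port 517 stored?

8

568 hashes to 7; slot 7 is free => place at 7.
517 hashes to 7; 7 taken => place at 8.
874 hashes to 7; 7,8 taken => place at 11.
96 hashes to 11; 11 taken => place at 12.
854 hashes to 4; slot 4 is free => place at 4.
Table: [-, -, -, -, 854, -, -, 568, 517, -, -, 874, 96, -, -, -, -]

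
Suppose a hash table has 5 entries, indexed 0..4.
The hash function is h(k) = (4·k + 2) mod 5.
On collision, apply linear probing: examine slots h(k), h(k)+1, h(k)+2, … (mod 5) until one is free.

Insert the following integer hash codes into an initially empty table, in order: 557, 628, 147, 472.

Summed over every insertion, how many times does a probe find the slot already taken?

3

Insert 557: h=0, slot 0 empty => index 0.
Insert 628: h=4, slot 4 empty => index 4.
Insert 147: h=0, slot 0 occupied => index 1.
Insert 472: h=0, slots 0,1 occupied => index 2.
Table: [557, 147, 472, ., 628]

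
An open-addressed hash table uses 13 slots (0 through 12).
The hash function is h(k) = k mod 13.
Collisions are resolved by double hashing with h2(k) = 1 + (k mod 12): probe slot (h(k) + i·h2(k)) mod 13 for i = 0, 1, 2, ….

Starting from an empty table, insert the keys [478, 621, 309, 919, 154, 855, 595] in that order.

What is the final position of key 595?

5

478 hashes to 10; slot 10 is free => place at 10.
621 hashes to 10, h2=10; 10 taken => place at 7.
309 hashes to 10, h2=10; 10,7 taken => place at 4.
919 hashes to 9; slot 9 is free => place at 9.
154 hashes to 11; slot 11 is free => place at 11.
855 hashes to 10, h2=4; 10 taken => place at 1.
595 hashes to 10, h2=8; 10 taken => place at 5.
Table: [_, 855, _, _, 309, 595, _, 621, _, 919, 478, 154, _]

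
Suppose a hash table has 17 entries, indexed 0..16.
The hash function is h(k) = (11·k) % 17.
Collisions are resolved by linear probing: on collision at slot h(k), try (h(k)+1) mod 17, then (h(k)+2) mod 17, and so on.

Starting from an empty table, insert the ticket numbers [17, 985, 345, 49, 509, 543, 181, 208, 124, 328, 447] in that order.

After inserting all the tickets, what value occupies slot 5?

124

Insert 17: h=0, slot 0 empty -> index 0.
Insert 985: h=6, slot 6 empty -> index 6.
Insert 345: h=4, slot 4 empty -> index 4.
Insert 49: h=12, slot 12 empty -> index 12.
Insert 509: h=6, slot 6 occupied -> index 7.
Insert 543: h=6, slots 6,7 occupied -> index 8.
Insert 181: h=2, slot 2 empty -> index 2.
Insert 208: h=10, slot 10 empty -> index 10.
Insert 124: h=4, slot 4 occupied -> index 5.
Insert 328: h=4, slots 4,5,6,7,8 occupied -> index 9.
Insert 447: h=4, slots 4,5,6,7,8,9,10 occupied -> index 11.
Table: [17, ., 181, ., 345, 124, 985, 509, 543, 328, 208, 447, 49, ., ., ., .]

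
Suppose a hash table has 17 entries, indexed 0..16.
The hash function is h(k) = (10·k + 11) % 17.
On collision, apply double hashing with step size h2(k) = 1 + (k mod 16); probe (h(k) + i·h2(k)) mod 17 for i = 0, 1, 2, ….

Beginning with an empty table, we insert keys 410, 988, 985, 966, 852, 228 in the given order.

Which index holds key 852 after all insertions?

410: h=14 => slot 14
988: h=14, h2=13, probe 14,10 => slot 10
985: h=1 => slot 1
966: h=15 => slot 15
852: h=14, h2=5, probe 14,2 => slot 2
228: h=13 => slot 13
Table: [—, 985, 852, —, —, —, —, —, —, —, 988, —, —, 228, 410, 966, —]

2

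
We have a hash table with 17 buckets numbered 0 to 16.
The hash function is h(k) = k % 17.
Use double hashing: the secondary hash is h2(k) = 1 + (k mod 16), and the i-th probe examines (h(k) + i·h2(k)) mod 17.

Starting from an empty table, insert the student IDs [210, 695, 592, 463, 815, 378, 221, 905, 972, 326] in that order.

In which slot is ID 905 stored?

7

210 hashes to 6; slot 6 is free => place at 6.
695 hashes to 15; slot 15 is free => place at 15.
592 hashes to 14; slot 14 is free => place at 14.
463 hashes to 4; slot 4 is free => place at 4.
815 hashes to 16; slot 16 is free => place at 16.
378 hashes to 4, h2=11; 4,15 taken => place at 9.
221 hashes to 0; slot 0 is free => place at 0.
905 hashes to 4, h2=10; 4,14 taken => place at 7.
972 hashes to 3; slot 3 is free => place at 3.
326 hashes to 3, h2=7; 3 taken => place at 10.
Table: [221, ., ., 972, 463, ., 210, 905, ., 378, 326, ., ., ., 592, 695, 815]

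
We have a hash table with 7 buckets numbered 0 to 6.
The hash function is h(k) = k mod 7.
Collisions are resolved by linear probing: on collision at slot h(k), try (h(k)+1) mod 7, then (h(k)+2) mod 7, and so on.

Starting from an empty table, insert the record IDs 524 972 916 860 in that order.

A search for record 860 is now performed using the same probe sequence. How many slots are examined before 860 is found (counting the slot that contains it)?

4

524: h=6 -> slot 6
972: h=6, probe 6,0 -> slot 0
916: h=6, probe 6,0,1 -> slot 1
860: h=6, probe 6,0,1,2 -> slot 2
Table: [972, 916, 860, ∅, ∅, ∅, 524]
Lookup 860: h=6, probe 6,0,1,2 → found at 2.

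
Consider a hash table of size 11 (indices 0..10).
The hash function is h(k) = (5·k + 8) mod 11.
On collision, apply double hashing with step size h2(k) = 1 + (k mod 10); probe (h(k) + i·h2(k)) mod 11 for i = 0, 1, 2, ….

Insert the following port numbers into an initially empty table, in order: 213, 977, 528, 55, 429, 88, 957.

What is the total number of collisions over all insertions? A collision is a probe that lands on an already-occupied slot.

213: h=6 → slot 6
977: h=9 → slot 9
528: h=8 → slot 8
55: h=8, h2=6, probe 8,3 → slot 3
429: h=8, h2=10, probe 8,7 → slot 7
88: h=8, h2=9, probe 8,6,4 → slot 4
957: h=8, h2=8, probe 8,5 → slot 5
Table: [_, _, _, 55, 88, 957, 213, 429, 528, 977, _]

5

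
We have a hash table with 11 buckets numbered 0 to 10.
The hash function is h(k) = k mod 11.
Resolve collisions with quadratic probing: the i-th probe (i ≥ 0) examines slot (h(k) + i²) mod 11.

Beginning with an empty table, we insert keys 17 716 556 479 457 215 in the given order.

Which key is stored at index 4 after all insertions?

457

Insert 17: h=6, slot 6 empty => index 6.
Insert 716: h=1, slot 1 empty => index 1.
Insert 556: h=6, slot 6 occupied => index 7.
Insert 479: h=6, slots 6,7 occupied => index 10.
Insert 457: h=6, slots 6,7,10 occupied => index 4.
Insert 215: h=6, slots 6,7,10,4 occupied => index 0.
Table: [215, 716, ., ., 457, ., 17, 556, ., ., 479]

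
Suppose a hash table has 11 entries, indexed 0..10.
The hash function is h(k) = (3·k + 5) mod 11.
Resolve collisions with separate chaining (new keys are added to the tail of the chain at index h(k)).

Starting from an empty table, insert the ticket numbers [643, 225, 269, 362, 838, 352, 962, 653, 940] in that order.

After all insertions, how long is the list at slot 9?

643 → bucket 9
225 → bucket 9 (collision)
269 → bucket 9 (collision)
362 → bucket 2
838 → bucket 0
352 → bucket 5
962 → bucket 9 (collision)
653 → bucket 6
940 → bucket 9 (collision)
Final buckets:
0: 838
1: ∅
2: 362
3: ∅
4: ∅
5: 352
6: 653
7: ∅
8: ∅
9: 643 -> 225 -> 269 -> 962 -> 940
10: ∅

5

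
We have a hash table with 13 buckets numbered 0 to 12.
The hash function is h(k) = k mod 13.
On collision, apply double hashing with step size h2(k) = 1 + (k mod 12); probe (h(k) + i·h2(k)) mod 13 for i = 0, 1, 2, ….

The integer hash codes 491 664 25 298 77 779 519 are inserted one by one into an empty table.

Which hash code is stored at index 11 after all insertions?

779

Insert 491: h=10, slot 10 empty => index 10.
Insert 664: h=1, slot 1 empty => index 1.
Insert 25: h=12, slot 12 empty => index 12.
Insert 298: h=12, h2=11, slots 12,10 occupied => index 8.
Insert 77: h=12, h2=6, slot 12 occupied => index 5.
Insert 779: h=12, h2=12, slot 12 occupied => index 11.
Insert 519: h=12, h2=4, slot 12 occupied => index 3.
Table: [—, 664, —, 519, —, 77, —, —, 298, —, 491, 779, 25]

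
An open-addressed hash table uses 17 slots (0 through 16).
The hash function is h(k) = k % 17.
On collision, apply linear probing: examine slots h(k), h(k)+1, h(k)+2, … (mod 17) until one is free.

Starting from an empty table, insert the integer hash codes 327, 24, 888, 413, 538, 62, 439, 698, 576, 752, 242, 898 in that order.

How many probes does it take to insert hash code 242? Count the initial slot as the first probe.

327: h=4 -> slot 4
24: h=7 -> slot 7
888: h=4, probe 4,5 -> slot 5
413: h=5, probe 5,6 -> slot 6
538: h=11 -> slot 11
62: h=11, probe 11,12 -> slot 12
439: h=14 -> slot 14
698: h=1 -> slot 1
576: h=15 -> slot 15
752: h=4, probe 4,5,6,7,8 -> slot 8
242: h=4, probe 4,5,6,7,8,9 -> slot 9
898: h=14, probe 14,15,16 -> slot 16
Table: [., 698, ., ., 327, 888, 413, 24, 752, 242, ., 538, 62, ., 439, 576, 898]

6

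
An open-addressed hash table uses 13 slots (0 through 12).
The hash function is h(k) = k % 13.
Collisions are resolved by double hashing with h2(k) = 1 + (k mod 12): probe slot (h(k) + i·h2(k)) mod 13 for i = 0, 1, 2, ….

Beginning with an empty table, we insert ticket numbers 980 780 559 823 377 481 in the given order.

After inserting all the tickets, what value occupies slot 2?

481

980: h=5 => slot 5
780: h=0 => slot 0
559: h=0, h2=8, probe 0,8 => slot 8
823: h=4 => slot 4
377: h=0, h2=6, probe 0,6 => slot 6
481: h=0, h2=2, probe 0,2 => slot 2
Table: [780, ∅, 481, ∅, 823, 980, 377, ∅, 559, ∅, ∅, ∅, ∅]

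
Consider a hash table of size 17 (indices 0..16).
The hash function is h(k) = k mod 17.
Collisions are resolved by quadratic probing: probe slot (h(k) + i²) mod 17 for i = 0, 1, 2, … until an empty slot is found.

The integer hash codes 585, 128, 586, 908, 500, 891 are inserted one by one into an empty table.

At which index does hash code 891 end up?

6

Insert 585: h=7, slot 7 empty → index 7.
Insert 128: h=9, slot 9 empty → index 9.
Insert 586: h=8, slot 8 empty → index 8.
Insert 908: h=7, slots 7,8 occupied → index 11.
Insert 500: h=7, slots 7,8,11 occupied → index 16.
Insert 891: h=7, slots 7,8,11,16 occupied → index 6.
Table: [—, —, —, —, —, —, 891, 585, 586, 128, —, 908, —, —, —, —, 500]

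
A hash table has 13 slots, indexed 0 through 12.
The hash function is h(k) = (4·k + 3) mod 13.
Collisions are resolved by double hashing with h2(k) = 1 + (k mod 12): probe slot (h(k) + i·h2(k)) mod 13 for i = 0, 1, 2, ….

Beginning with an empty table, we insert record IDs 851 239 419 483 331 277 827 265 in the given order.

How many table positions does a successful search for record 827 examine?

2

Insert 851: h=1, slot 1 empty → index 1.
Insert 239: h=10, slot 10 empty → index 10.
Insert 419: h=2, slot 2 empty → index 2.
Insert 483: h=11, slot 11 empty → index 11.
Insert 331: h=1, h2=8, slot 1 occupied → index 9.
Insert 277: h=6, slot 6 empty → index 6.
Insert 827: h=9, h2=12, slot 9 occupied → index 8.
Insert 265: h=10, h2=2, slot 10 occupied → index 12.
Table: [_, 851, 419, _, _, _, 277, _, 827, 331, 239, 483, 265]
Lookup 827: h=9, h2=12, probe 9,8 → found at 8.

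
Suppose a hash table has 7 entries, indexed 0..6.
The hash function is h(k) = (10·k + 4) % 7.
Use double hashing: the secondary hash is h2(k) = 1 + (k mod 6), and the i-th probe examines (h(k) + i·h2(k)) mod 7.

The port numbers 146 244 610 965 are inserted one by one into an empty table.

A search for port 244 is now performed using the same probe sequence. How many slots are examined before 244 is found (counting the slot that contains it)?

146: h=1 → slot 1
244: h=1, h2=5, probe 1,6 → slot 6
610: h=0 → slot 0
965: h=1, h2=6, probe 1,0,6,5 → slot 5
Table: [610, 146, —, —, —, 965, 244]
Lookup 244: h=1, h2=5, probe 1,6 → found at 6.

2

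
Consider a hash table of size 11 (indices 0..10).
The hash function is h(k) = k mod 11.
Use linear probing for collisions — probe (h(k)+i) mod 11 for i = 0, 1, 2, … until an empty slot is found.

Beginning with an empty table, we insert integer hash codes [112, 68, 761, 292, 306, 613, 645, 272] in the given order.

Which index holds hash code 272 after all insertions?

10

112: h=2 → slot 2
68: h=2, probe 2,3 → slot 3
761: h=2, probe 2,3,4 → slot 4
292: h=6 → slot 6
306: h=9 → slot 9
613: h=8 → slot 8
645: h=7 → slot 7
272: h=8, probe 8,9,10 → slot 10
Table: [., ., 112, 68, 761, ., 292, 645, 613, 306, 272]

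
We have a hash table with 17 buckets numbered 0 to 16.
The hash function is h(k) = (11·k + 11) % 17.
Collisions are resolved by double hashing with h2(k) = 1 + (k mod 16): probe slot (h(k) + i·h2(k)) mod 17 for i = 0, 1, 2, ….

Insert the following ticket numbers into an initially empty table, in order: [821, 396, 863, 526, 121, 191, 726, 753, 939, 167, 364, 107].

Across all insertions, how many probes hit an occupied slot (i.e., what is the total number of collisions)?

821: h=15 -> slot 15
396: h=15, h2=13, probe 15,11 -> slot 11
863: h=1 -> slot 1
526: h=0 -> slot 0
121: h=16 -> slot 16
191: h=4 -> slot 4
726: h=7 -> slot 7
753: h=15, h2=2, probe 15,0,2 -> slot 2
939: h=4, h2=12, probe 4,16,11,6 -> slot 6
167: h=12 -> slot 12
364: h=3 -> slot 3
107: h=15, h2=12, probe 15,10 -> slot 10
Table: [526, 863, 753, 364, 191, ∅, 939, 726, ∅, ∅, 107, 396, 167, ∅, ∅, 821, 121]

7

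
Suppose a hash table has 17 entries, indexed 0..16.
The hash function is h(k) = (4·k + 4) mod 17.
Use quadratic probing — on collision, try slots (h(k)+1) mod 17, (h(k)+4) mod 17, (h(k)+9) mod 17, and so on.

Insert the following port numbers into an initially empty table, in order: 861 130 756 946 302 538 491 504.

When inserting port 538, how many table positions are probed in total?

4

861 hashes to 14; slot 14 is free -> place at 14.
130 hashes to 14; 14 taken -> place at 15.
756 hashes to 2; slot 2 is free -> place at 2.
946 hashes to 14; 14,15 taken -> place at 1.
302 hashes to 5; slot 5 is free -> place at 5.
538 hashes to 14; 14,15,1 taken -> place at 6.
491 hashes to 13; slot 13 is free -> place at 13.
504 hashes to 14; 14,15,1,6,13,5 taken -> place at 16.
Table: [—, 946, 756, —, —, 302, 538, —, —, —, —, —, —, 491, 861, 130, 504]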